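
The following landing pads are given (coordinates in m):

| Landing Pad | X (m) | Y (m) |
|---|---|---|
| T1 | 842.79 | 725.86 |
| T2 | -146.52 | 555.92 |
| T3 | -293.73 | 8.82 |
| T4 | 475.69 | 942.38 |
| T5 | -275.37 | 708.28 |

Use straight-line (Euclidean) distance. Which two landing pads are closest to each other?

T2 and T5

Pairwise distances:
T2–T5: 199.54 m
T1–T4: 426.20 m
T2–T3: 566.56 m
T3–T5: 699.70 m
T2–T4: 732.46 m
T4–T5: 786.70 m
T1–T2: 1003.80 m
T1–T5: 1118.30 m
T3–T4: 1209.77 m
T1–T3: 1343.81 m
Closest pair: T2–T5 at 199.54 m.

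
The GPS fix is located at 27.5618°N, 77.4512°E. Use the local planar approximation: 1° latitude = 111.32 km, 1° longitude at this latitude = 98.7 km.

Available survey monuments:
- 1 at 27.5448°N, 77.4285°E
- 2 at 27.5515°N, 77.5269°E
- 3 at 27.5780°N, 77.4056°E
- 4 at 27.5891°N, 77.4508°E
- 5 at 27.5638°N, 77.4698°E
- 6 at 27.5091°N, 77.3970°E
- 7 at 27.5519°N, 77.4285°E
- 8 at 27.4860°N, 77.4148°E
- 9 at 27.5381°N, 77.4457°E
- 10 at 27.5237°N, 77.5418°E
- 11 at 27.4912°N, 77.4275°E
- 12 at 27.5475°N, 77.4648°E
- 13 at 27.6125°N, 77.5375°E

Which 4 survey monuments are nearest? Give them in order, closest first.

Distances from 27.5618°N, 77.4512°E:
1: 2.9328 km
2: 7.5591 km
3: 4.8486 km
4: 3.0393 km
5: 1.8493 km
6: 7.9394 km
7: 2.4969 km
8: 9.1710 km
9: 2.6936 km
10: 9.8971 km
11: 8.1999 km
12: 2.0823 km
13: 10.2180 km
Sorted: 5 (1.8493 km) < 12 (2.0823 km) < 7 (2.4969 km) < 9 (2.6936 km) < 1 (2.9328 km) < 4 (3.0393 km) < …

5, 12, 7, 9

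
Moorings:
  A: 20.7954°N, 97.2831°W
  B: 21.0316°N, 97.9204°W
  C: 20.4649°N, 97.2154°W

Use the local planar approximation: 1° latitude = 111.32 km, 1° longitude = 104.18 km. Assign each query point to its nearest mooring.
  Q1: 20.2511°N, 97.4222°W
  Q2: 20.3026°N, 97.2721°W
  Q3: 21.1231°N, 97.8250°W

Q1 at 20.2511°N, 97.4222°W:
  A: 62.3003 km
  B: 101.2073 km
  C: 32.1032 km
  → nearest: C (32.1032 km)
Q2 at 20.3026°N, 97.2721°W:
  A: 54.8705 km
  B: 105.5809 km
  C: 19.0084 km
  → nearest: C (19.0084 km)
Q3 at 21.1231°N, 97.8250°W:
  A: 67.2156 km
  B: 14.2313 km
  C: 96.9634 km
  → nearest: B (14.2313 km)

Q1→C; Q2→C; Q3→B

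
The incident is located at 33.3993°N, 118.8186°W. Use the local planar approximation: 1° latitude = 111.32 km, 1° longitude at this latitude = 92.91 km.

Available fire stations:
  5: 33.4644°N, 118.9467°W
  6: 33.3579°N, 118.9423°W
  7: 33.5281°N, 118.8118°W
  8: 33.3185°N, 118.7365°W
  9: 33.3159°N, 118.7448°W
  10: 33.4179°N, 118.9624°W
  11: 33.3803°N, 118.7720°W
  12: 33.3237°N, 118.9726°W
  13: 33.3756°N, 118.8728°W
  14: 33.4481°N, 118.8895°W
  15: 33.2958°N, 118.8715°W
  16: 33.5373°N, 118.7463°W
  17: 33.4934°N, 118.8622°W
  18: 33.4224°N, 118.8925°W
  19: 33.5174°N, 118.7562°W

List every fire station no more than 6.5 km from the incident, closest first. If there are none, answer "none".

11, 13

Distances from 33.3993°N, 118.8186°W:
5: 13.9345 km
6: 12.3826 km
7: 14.3519 km
8: 11.7936 km
9: 11.5416 km
10: 13.5199 km
11: 4.8186 km
12: 16.5997 km
13: 5.6850 km
14: 8.5384 km
15: 12.5261 km
16: 16.7666 km
17: 11.2312 km
18: 7.3318 km
19: 14.3685 km
Threshold 6.5 km: 11 (4.8186 km), 13 (5.6850 km) are within range.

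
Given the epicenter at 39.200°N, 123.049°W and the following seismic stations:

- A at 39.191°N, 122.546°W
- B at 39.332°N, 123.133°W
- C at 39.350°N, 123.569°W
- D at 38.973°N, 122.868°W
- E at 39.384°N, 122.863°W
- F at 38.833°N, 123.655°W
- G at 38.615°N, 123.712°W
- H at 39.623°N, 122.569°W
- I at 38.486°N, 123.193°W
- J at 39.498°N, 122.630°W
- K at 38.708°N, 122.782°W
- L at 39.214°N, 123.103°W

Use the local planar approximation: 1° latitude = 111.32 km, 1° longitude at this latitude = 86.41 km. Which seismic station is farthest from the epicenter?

G

Distances from 39.200°N, 123.049°W:
A: 43.476 km
B: 16.389 km
C: 47.936 km
D: 29.718 km
E: 26.036 km
F: 66.416 km
G: 86.735 km
H: 62.751 km
I: 80.451 km
J: 49.105 km
K: 59.430 km
L: 4.920 km
Maximum: G at 86.735 km.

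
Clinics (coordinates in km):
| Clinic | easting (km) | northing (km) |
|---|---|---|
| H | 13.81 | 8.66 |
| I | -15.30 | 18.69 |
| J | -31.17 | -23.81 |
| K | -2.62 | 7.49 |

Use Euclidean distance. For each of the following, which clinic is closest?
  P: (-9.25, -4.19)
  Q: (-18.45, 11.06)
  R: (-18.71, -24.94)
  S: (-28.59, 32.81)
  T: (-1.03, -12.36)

P at (-9.25, -4.19):
  H: √((23.06)² + (12.85)²) = √(531.7636 + 165.1225) = 26.40 km
  I: √((-6.05)² + (22.88)²) = √(36.6025 + 523.4944) = 23.67 km
  J: √((-21.92)² + (-19.62)²) = √(480.4864 + 384.9444) = 29.42 km
  K: √((6.63)² + (11.68)²) = √(43.9569 + 136.4224) = 13.43 km
  → nearest: K (13.43 km)
Q at (-18.45, 11.06):
  H: √((32.26)² + (-2.40)²) = √(1040.7076 + 5.7600) = 32.35 km
  I: √((3.15)² + (7.63)²) = √(9.9225 + 58.2169) = 8.25 km
  J: √((-12.72)² + (-34.87)²) = √(161.7984 + 1215.9169) = 37.12 km
  K: √((15.83)² + (-3.57)²) = √(250.5889 + 12.7449) = 16.23 km
  → nearest: I (8.25 km)
R at (-18.71, -24.94):
  H: √((32.52)² + (33.60)²) = √(1057.5504 + 1128.9600) = 46.76 km
  I: √((3.41)² + (43.63)²) = √(11.6281 + 1903.5769) = 43.76 km
  J: √((-12.46)² + (1.13)²) = √(155.2516 + 1.2769) = 12.51 km
  K: √((16.09)² + (32.43)²) = √(258.8881 + 1051.7049) = 36.20 km
  → nearest: J (12.51 km)
S at (-28.59, 32.81):
  H: √((42.40)² + (-24.15)²) = √(1797.7600 + 583.2225) = 48.80 km
  I: √((13.29)² + (-14.12)²) = √(176.6241 + 199.3744) = 19.39 km
  J: √((-2.58)² + (-56.62)²) = √(6.6564 + 3205.8244) = 56.68 km
  K: √((25.97)² + (-25.32)²) = √(674.4409 + 641.1024) = 36.27 km
  → nearest: I (19.39 km)
T at (-1.03, -12.36):
  H: √((14.84)² + (21.02)²) = √(220.2256 + 441.8404) = 25.73 km
  I: √((-14.27)² + (31.05)²) = √(203.6329 + 964.1025) = 34.17 km
  J: √((-30.14)² + (-11.45)²) = √(908.4196 + 131.1025) = 32.24 km
  K: √((-1.59)² + (19.85)²) = √(2.5281 + 394.0225) = 19.91 km
  → nearest: K (19.91 km)

P→K; Q→I; R→J; S→I; T→K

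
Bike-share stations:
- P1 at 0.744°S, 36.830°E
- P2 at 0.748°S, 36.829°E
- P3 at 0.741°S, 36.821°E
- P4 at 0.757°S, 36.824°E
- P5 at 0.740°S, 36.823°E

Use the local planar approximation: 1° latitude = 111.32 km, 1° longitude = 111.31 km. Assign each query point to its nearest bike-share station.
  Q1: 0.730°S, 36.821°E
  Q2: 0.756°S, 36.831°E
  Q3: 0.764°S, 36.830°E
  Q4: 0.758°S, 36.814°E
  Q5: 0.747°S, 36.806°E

Q1→P5; Q2→P4; Q3→P4; Q4→P4; Q5→P3

Q1 at 0.730°S, 36.821°E:
  P1: 1.8527 km
  P2: 2.1927 km
  P3: 1.2245 km
  P4: 3.0241 km
  P5: 1.1352 km
  → nearest: P5 (1.1352 km)
Q2 at 0.756°S, 36.831°E:
  P1: 1.3405 km
  P2: 0.9180 km
  P3: 2.0068 km
  P4: 0.7871 km
  P5: 1.9913 km
  → nearest: P4 (0.7871 km)
Q3 at 0.764°S, 36.830°E:
  P1: 2.2264 km
  P2: 1.7846 km
  P3: 2.7494 km
  P4: 1.0263 km
  P5: 2.7830 km
  → nearest: P4 (1.0263 km)
Q4 at 0.758°S, 36.814°E:
  P1: 2.3666 km
  P2: 2.0067 km
  P3: 2.0466 km
  P4: 1.1187 km
  P5: 2.2402 km
  → nearest: P4 (1.1187 km)
Q5 at 0.747°S, 36.806°E:
  P1: 2.6922 km
  P2: 2.5625 km
  P3: 1.7983 km
  P4: 2.2921 km
  P5: 2.0464 km
  → nearest: P3 (1.7983 km)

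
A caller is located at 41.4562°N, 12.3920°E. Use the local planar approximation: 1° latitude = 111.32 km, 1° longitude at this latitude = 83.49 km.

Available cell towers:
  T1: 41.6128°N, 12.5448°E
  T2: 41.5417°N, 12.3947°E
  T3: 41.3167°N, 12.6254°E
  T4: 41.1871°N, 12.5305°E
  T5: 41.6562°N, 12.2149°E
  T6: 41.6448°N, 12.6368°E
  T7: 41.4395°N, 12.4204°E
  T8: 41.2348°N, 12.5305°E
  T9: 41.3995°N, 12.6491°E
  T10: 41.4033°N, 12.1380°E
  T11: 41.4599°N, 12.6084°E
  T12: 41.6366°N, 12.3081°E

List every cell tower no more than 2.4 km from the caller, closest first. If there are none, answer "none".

Distances from 41.4562°N, 12.3920°E:
T1: √((0.1566·111.32)² + (0.1528·83.49)²) = √(303.899448 + 162.747989) = 21.6020 km
T2: √((0.0855·111.32)² + (0.0027·83.49)²) = √(90.589659 + 0.050816) = 9.5205 km
T3: √((-0.1395·111.32)² + (0.2334·83.49)²) = √(241.154189 + 379.726254) = 24.9175 km
T4: √((-0.2691·111.32)² + (0.1385·83.49)²) = √(897.374637 + 133.711410) = 32.1105 km
T5: √((0.2000·111.32)² + (-0.1771·83.49)²) = √(495.685696 + 218.628132) = 26.7267 km
T6: √((0.1886·111.32)² + (0.2448·83.49)²) = √(440.788009 + 417.726232) = 29.3004 km
T7: √((-0.0167·111.32)² + (0.0284·83.49)²) = √(3.456045 + 5.622191) = 3.0130 km
T8: √((-0.2214·111.32)² + (0.1385·83.49)²) = √(607.437540 + 133.711410) = 27.2241 km
T9: √((-0.0567·111.32)² + (0.2571·83.49)²) = √(39.839375 + 460.758203) = 22.3740 km
T10: √((-0.0529·111.32)² + (-0.2540·83.49)²) = √(34.678295 + 449.713946) = 22.0089 km
T11: √((0.0037·111.32)² + (0.2164·83.49)²) = √(0.169648 + 326.425017) = 18.0719 km
T12: √((0.1804·111.32)² + (-0.0839·83.49)²) = √(403.291865 + 49.067377) = 21.2687 km
Threshold 2.4 km: none within range.

none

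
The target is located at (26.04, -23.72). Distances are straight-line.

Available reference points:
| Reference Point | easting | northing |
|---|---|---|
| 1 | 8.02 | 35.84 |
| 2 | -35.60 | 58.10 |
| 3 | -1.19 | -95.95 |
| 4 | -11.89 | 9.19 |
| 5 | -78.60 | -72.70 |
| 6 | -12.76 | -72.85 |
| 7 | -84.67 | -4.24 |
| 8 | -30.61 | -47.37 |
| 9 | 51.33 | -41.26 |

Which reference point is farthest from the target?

5

Distances from (26.04, -23.72):
1: 62.23
2: 102.44
3: 77.19
4: 50.22
5: 115.54
6: 62.60
7: 112.41
8: 61.39
9: 30.78
Maximum: 5 at 115.54.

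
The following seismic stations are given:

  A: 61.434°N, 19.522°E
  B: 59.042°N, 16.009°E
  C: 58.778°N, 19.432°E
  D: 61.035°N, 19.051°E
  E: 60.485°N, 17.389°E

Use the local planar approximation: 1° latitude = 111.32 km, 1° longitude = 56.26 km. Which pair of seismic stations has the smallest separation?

A and D

Pairwise distances:
A–B: √((-2.392·111.32)² + (-3.513·56.26)²) = √(70903.67505 + 39062.11509) = 331.611 km
A–C: √((-2.656·111.32)² + (-0.090·56.26)²) = √(87418.33625 + 25.63802) = 295.709 km
A–D: √((-0.399·111.32)² + (-0.471·56.26)²) = √(1972.84146 + 702.16838) = 51.720 km
A–E: √((-0.949·111.32)² + (-2.133·56.26)²) = √(11160.37584 + 14400.61921) = 159.878 km
B–C: √((-0.264·111.32)² + (3.423·56.26)²) = √(863.68276 + 37086.27838) = 194.807 km
B–D: √((1.993·111.32)² + (3.042·56.26)²) = √(49222.19683 + 29289.89907) = 280.200 km
B–E: √((1.443·111.32)² + (1.380·56.26)²) = √(25803.52612 + 6027.78327) = 178.413 km
C–D: √((2.257·111.32)² + (-0.381·56.26)²) = √(63126.18060 + 459.46180) = 252.162 km
C–E: √((1.707·111.32)² + (-2.043·56.26)²) = √(36108.83174 + 13211.01510) = 222.081 km
D–E: √((-0.550·111.32)² + (-1.662·56.26)²) = √(3748.62308 + 8743.02046) = 111.766 km
Closest pair: A–D at 51.720 km.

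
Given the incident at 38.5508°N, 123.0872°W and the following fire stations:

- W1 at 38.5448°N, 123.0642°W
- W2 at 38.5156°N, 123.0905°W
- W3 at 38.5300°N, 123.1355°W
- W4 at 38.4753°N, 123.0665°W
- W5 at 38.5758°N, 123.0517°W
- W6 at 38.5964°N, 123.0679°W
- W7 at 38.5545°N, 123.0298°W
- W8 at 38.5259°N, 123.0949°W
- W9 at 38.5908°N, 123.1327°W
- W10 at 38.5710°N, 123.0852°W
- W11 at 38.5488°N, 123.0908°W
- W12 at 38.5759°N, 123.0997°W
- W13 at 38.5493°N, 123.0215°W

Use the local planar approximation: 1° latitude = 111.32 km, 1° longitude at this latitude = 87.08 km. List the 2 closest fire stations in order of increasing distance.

W11, W1

Distances from 38.5508°N, 123.0872°W:
W1: 2.1113 km
W2: 3.9290 km
W3: 4.8012 km
W4: 8.5958 km
W5: 4.1595 km
W6: 5.3472 km
W7: 5.0153 km
W8: 2.8518 km
W9: 5.9604 km
W10: 2.2554 km
W11: 0.3845 km
W12: 2.9987 km
W13: 5.7236 km
Sorted: W11 (0.3845 km) < W1 (2.1113 km) < W10 (2.2554 km) < W8 (2.8518 km) < …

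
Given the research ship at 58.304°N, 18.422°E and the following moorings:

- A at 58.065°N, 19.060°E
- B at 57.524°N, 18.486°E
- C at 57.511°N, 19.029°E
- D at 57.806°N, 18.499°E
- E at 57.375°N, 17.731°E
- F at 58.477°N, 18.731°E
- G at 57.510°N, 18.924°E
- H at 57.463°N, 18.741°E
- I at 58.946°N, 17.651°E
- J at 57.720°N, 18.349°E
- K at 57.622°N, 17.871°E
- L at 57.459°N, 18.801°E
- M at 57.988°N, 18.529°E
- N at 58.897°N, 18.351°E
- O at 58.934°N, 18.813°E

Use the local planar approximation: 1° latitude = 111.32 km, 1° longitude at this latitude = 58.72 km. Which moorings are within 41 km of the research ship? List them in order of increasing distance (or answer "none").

Distances from 58.304°N, 18.422°E:
A: 45.949 km
B: 86.911 km
C: 95.201 km
D: 55.621 km
E: 111.091 km
F: 26.460 km
G: 93.174 km
H: 95.476 km
I: 84.601 km
J: 65.152 km
K: 82.527 km
L: 96.662 km
M: 35.734 km
N: 66.144 km
O: 73.794 km
Threshold 41 km: F (26.460 km), M (35.734 km) are within range.

F, M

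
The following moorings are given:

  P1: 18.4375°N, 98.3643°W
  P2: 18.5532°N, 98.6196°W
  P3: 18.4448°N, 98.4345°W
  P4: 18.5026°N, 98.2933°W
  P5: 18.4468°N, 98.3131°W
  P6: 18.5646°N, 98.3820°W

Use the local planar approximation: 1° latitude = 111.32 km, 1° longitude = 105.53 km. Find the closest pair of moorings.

P1 and P5

Pairwise distances:
P1–P5: 5.5014 km
P4–P5: 6.5537 km
P1–P3: 7.4526 km
P1–P4: 10.4239 km
P4–P6: 11.6299 km
P3–P5: 12.8133 km
P1–P6: 14.2715 km
P3–P6: 14.4412 km
P5–P6: 14.9944 km
P3–P4: 16.2307 km
P2–P3: 22.9603 km
P2–P6: 25.1060 km
P1–P2: 29.8622 km
P2–P5: 34.4454 km
P2–P4: 34.8921 km
Closest pair: P1–P5 at 5.5014 km.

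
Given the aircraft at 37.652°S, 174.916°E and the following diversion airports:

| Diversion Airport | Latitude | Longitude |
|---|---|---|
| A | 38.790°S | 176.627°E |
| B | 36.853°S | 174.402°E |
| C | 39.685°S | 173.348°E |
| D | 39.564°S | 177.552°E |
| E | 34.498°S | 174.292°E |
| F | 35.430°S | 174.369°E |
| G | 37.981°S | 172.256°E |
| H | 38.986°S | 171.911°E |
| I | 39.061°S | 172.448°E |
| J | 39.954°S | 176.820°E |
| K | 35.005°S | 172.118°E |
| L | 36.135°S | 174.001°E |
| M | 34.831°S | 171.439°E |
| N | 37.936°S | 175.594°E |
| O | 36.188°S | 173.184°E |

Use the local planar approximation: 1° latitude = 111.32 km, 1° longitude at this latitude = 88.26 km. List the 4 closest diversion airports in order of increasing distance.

N, B, L, A

Distances from 37.652°S, 174.916°E:
A: 197.112 km
B: 99.846 km
C: 265.274 km
D: 315.325 km
E: 355.397 km
F: 252.020 km
G: 237.611 km
H: 303.965 km
I: 268.421 km
J: 306.445 km
K: 384.463 km
L: 187.189 km
M: 439.081 km
N: 67.678 km
O: 223.446 km
Sorted: N (67.678 km) < B (99.846 km) < L (187.189 km) < A (197.112 km) < O (223.446 km) < G (237.611 km) < …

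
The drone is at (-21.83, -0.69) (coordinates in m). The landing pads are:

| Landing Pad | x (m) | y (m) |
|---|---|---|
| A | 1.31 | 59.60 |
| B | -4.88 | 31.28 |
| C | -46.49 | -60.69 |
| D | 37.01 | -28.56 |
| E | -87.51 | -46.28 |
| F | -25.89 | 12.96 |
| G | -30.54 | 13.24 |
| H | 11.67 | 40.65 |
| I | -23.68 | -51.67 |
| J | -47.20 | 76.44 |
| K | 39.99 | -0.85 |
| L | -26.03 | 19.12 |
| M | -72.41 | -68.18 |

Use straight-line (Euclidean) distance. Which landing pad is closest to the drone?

F

Distances from (-21.83, -0.69):
A: √((23.14)² + (60.29)²) = √(535.4596 + 3634.8841) = 64.58 m
B: √((16.95)² + (31.97)²) = √(287.3025 + 1022.0809) = 36.19 m
C: √((-24.66)² + (-60.00)²) = √(608.1156 + 3600.0000) = 64.87 m
D: √((58.84)² + (-27.87)²) = √(3462.1456 + 776.7369) = 65.11 m
E: √((-65.68)² + (-45.59)²) = √(4313.8624 + 2078.4481) = 79.95 m
F: √((-4.06)² + (13.65)²) = √(16.4836 + 186.3225) = 14.24 m
G: √((-8.71)² + (13.93)²) = √(75.8641 + 194.0449) = 16.43 m
H: √((33.50)² + (41.34)²) = √(1122.2500 + 1708.9956) = 53.21 m
I: √((-1.85)² + (-50.98)²) = √(3.4225 + 2598.9604) = 51.01 m
J: √((-25.37)² + (77.13)²) = √(643.6369 + 5949.0369) = 81.20 m
K: √((61.82)² + (-0.16)²) = √(3821.7124 + 0.0256) = 61.82 m
L: √((-4.20)² + (19.81)²) = √(17.6400 + 392.4361) = 20.25 m
M: √((-50.58)² + (-67.49)²) = √(2558.3364 + 4554.9001) = 84.34 m
Minimum: F at 14.24 m.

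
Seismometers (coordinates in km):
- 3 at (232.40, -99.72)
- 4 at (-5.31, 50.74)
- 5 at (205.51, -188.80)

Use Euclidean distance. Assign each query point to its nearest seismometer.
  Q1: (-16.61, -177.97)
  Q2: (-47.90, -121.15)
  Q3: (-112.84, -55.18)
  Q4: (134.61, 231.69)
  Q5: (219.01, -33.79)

Q1 at (-16.61, -177.97):
  3: √((249.01)² + (78.25)²) = √(62005.9801 + 6123.0625) = 261.02 km
  4: √((11.30)² + (228.71)²) = √(127.6900 + 52308.2641) = 228.99 km
  5: √((222.12)² + (-10.83)²) = √(49337.2944 + 117.2889) = 222.38 km
  → nearest: 5 (222.38 km)
Q2 at (-47.90, -121.15):
  3: √((280.30)² + (21.43)²) = √(78568.0900 + 459.2449) = 281.12 km
  4: √((42.59)² + (171.89)²) = √(1813.9081 + 29546.1721) = 177.09 km
  5: √((253.41)² + (-67.65)²) = √(64216.6281 + 4576.5225) = 262.28 km
  → nearest: 4 (177.09 km)
Q3 at (-112.84, -55.18):
  3: √((345.24)² + (-44.54)²) = √(119190.6576 + 1983.8116) = 348.10 km
  4: √((107.53)² + (105.92)²) = √(11562.7009 + 11219.0464) = 150.94 km
  5: √((318.35)² + (-133.62)²) = √(101346.7225 + 17854.3044) = 345.26 km
  → nearest: 4 (150.94 km)
Q4 at (134.61, 231.69):
  3: √((97.79)² + (-331.41)²) = √(9562.8841 + 109832.5881) = 345.54 km
  4: √((-139.92)² + (-180.95)²) = √(19577.6064 + 32742.9025) = 228.74 km
  5: √((70.90)² + (-420.49)²) = √(5026.8100 + 176811.8401) = 426.43 km
  → nearest: 4 (228.74 km)
Q5 at (219.01, -33.79):
  3: √((13.39)² + (-65.93)²) = √(179.2921 + 4346.7649) = 67.28 km
  4: √((-224.32)² + (84.53)²) = √(50319.4624 + 7145.3209) = 239.72 km
  5: √((-13.50)² + (-155.01)²) = √(182.2500 + 24028.1001) = 155.60 km
  → nearest: 3 (67.28 km)

Q1→5; Q2→4; Q3→4; Q4→4; Q5→3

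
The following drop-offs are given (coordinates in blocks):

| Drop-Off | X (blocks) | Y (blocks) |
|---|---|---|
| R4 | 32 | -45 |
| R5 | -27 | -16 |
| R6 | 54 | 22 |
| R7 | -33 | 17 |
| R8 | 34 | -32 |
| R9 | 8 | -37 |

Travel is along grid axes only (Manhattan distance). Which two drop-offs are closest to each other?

R4 and R8

Pairwise distances:
R4–R5: |-59| + |29| = 59 + 29 = 88 blocks
R4–R6: |22| + |67| = 22 + 67 = 89 blocks
R4–R7: |-65| + |62| = 65 + 62 = 127 blocks
R4–R8: |2| + |13| = 2 + 13 = 15 blocks
R4–R9: |-24| + |8| = 24 + 8 = 32 blocks
R5–R6: |81| + |38| = 81 + 38 = 119 blocks
R5–R7: |-6| + |33| = 6 + 33 = 39 blocks
R5–R8: |61| + |-16| = 61 + 16 = 77 blocks
R5–R9: |35| + |-21| = 35 + 21 = 56 blocks
R6–R7: |-87| + |-5| = 87 + 5 = 92 blocks
R6–R8: |-20| + |-54| = 20 + 54 = 74 blocks
R6–R9: |-46| + |-59| = 46 + 59 = 105 blocks
R7–R8: |67| + |-49| = 67 + 49 = 116 blocks
R7–R9: |41| + |-54| = 41 + 54 = 95 blocks
R8–R9: |-26| + |-5| = 26 + 5 = 31 blocks
Closest pair: R4–R8 at 15 blocks.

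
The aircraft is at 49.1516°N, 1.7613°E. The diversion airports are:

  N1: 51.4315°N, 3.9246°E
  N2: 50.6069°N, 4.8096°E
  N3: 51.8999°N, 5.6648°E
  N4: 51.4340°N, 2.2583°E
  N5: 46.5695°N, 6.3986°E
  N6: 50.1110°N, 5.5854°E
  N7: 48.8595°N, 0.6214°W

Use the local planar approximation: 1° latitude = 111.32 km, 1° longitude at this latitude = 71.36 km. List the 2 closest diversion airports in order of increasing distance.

Distances from 49.1516°N, 1.7613°E:
N1: √((2.2799·111.32)² + (2.1633·71.36)²) = √(64413.662359 + 23831.050299) = 297.0601 km
N2: √((1.4553·111.32)² + (3.0483·71.36)²) = √(26245.294720 + 47317.859992) = 271.2253 km
N3: √((2.7483·111.32)² + (3.9035·71.36)²) = √(93599.746182 + 77592.197210) = 413.7535 km
N4: √((2.2824·111.32)² + (0.4970·71.36)²) = √(64555.004037 + 1257.831481) = 256.5401 km
N5: √((-2.5821·111.32)² + (4.6373·71.36)²) = √(82621.392576 + 109506.542705) = 438.3240 km
N6: √((0.9594·111.32)² + (3.8241·71.36)²) = √(11406.327149 + 74467.738290) = 293.0428 km
N7: √((-0.2921·111.32)² + (-2.3827·71.36)²) = √(1057.327455 + 28910.021349) = 173.1108 km
Sorted: N7 (173.1108 km) < N4 (256.5401 km) < N2 (271.2253 km) < N6 (293.0428 km) < …

N7, N4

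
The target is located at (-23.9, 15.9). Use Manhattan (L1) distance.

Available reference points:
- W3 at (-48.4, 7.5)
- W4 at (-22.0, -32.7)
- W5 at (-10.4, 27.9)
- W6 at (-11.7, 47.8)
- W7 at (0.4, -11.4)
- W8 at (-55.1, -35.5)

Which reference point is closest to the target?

Distances from (-23.9, 15.9):
W3: |-24.5| + |-8.4| = 24.5 + 8.4 = 32.9
W4: |1.9| + |-48.6| = 1.9 + 48.6 = 50.5
W5: |13.5| + |12.0| = 13.5 + 12.0 = 25.5
W6: |12.2| + |31.9| = 12.2 + 31.9 = 44.1
W7: |24.3| + |-27.3| = 24.3 + 27.3 = 51.6
W8: |-31.2| + |-51.4| = 31.2 + 51.4 = 82.6
Minimum: W5 at 25.5.

W5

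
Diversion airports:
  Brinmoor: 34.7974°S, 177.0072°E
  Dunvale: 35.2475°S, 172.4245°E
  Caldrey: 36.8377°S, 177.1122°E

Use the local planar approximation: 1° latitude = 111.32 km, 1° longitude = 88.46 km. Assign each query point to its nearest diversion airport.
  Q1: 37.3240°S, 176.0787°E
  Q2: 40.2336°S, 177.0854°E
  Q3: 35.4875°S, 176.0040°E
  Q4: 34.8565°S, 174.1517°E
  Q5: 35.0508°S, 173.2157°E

Q1 at 37.3240°S, 176.0787°E:
  Brinmoor: 293.0085 km
  Dunvale: 397.3965 km
  Caldrey: 106.2489 km
  → nearest: Caldrey (106.2489 km)
Q2 at 40.2336°S, 177.0854°E:
  Brinmoor: 605.1973 km
  Dunvale: 691.4314 km
  Caldrey: 378.0390 km
  → nearest: Caldrey (378.0390 km)
Q3 at 35.4875°S, 176.0040°E:
  Brinmoor: 117.3752 km
  Dunvale: 317.7677 km
  Caldrey: 179.4478 km
  → nearest: Brinmoor (117.3752 km)
Q4 at 34.8565°S, 174.1517°E:
  Brinmoor: 252.6832 km
  Dunvale: 158.8670 km
  Caldrey: 342.3817 km
  → nearest: Dunvale (158.8670 km)
Q5 at 35.0508°S, 173.2157°E:
  Brinmoor: 336.5802 km
  Dunvale: 73.3349 km
  Caldrey: 397.9643 km
  → nearest: Dunvale (73.3349 km)

Q1→Caldrey; Q2→Caldrey; Q3→Brinmoor; Q4→Dunvale; Q5→Dunvale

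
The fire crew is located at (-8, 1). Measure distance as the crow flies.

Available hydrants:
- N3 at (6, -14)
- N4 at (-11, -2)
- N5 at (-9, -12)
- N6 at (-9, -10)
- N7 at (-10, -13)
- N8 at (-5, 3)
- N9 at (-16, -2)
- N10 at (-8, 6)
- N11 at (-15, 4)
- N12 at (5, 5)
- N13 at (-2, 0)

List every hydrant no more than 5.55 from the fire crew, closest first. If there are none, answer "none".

N8, N4, N10

Distances from (-8, 1):
N3: 20.5
N4: 4.2
N5: 13.0
N6: 11.0
N7: 14.1
N8: 3.6
N9: 8.5
N10: 5.0
N11: 7.6
N12: 13.6
N13: 6.1
Threshold 5.55: N8 (3.6), N4 (4.2), N10 (5.0) are within range.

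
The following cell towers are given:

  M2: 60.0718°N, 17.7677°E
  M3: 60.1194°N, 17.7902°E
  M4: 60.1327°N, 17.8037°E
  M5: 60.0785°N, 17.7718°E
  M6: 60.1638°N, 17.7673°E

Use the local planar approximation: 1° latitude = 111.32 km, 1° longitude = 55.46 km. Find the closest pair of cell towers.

M2 and M5

Pairwise distances:
M2–M5: 0.7797 km
M3–M4: 1.6591 km
M4–M6: 4.0076 km
M3–M5: 4.6659 km
M3–M6: 5.1032 km
M2–M3: 5.4438 km
M4–M5: 6.2876 km
M2–M4: 7.0673 km
M5–M6: 9.4989 km
M2–M6: 10.2415 km
Closest pair: M2–M5 at 0.7797 km.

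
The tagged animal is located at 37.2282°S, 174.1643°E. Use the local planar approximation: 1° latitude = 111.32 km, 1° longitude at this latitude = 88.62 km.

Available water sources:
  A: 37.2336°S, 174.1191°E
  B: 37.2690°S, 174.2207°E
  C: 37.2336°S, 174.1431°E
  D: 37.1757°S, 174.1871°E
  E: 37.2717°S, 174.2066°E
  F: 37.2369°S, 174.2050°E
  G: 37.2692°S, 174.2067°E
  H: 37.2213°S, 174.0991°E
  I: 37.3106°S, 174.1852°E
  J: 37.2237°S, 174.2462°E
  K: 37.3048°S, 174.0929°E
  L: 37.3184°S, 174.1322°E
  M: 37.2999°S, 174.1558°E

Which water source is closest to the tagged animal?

Distances from 37.2282°S, 174.1643°E:
A: √((-0.0054·111.32)² + (-0.0452·88.62)²) = √(0.361355 + 16.045024) = 4.0505 km
B: √((-0.0408·111.32)² + (0.0564·88.62)²) = √(20.628456 + 24.981683) = 6.7535 km
C: √((-0.0054·111.32)² + (-0.0212·88.62)²) = √(0.361355 + 3.529679) = 1.9726 km
D: √((0.0525·111.32)² + (0.0228·88.62)²) = √(34.155842 + 4.082566) = 6.1837 km
E: √((-0.0435·111.32)² + (0.0423·88.62)²) = √(23.449031 + 14.052197) = 6.1238 km
F: √((-0.0087·111.32)² + (0.0407·88.62)²) = √(0.937961 + 13.009252) = 3.7346 km
G: √((-0.0410·111.32)² + (0.0424·88.62)²) = √(20.831191 + 14.118716) = 5.9118 km
H: √((0.0069·111.32)² + (-0.0652·88.62)²) = √(0.589990 + 33.385561) = 5.8289 km
I: √((-0.0824·111.32)² + (0.0209·88.62)²) = √(84.139673 + 3.430489) = 9.3579 km
J: √((0.0045·111.32)² + (0.0819·88.62)²) = √(0.250941 + 52.678245) = 7.2752 km
K: √((-0.0766·111.32)² + (-0.0714·88.62)²) = √(72.711639 + 40.036851) = 10.6183 km
L: √((-0.0902·111.32)² + (-0.0321·88.62)²) = √(100.822966 + 8.092329) = 10.4362 km
M: √((-0.0717·111.32)² + (-0.0085·88.62)²) = √(63.706641 + 0.567416) = 8.0171 km
Minimum: C at 1.9726 km.

C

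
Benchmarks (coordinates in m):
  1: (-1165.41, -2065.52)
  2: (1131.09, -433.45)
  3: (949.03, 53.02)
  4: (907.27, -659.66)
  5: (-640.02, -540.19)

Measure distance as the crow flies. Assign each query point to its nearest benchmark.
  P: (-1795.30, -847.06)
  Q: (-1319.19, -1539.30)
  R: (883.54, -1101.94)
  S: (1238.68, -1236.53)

P at (-1795.30, -847.06):
  1: √((629.89)² + (-1218.46)²) = √(396761.4121 + 1484644.7716) = 1371.64 m
  2: √((2926.39)² + (413.61)²) = √(8563758.4321 + 171073.2321) = 2955.47 m
  3: √((2744.33)² + (900.08)²) = √(7531347.1489 + 810144.0064) = 2888.16 m
  4: √((2702.57)² + (187.40)²) = √(7303884.6049 + 35118.7600) = 2709.06 m
  5: √((1155.28)² + (306.87)²) = √(1334671.8784 + 94169.1969) = 1195.34 m
  → nearest: 5 (1195.34 m)
Q at (-1319.19, -1539.30):
  1: √((153.78)² + (-526.22)²) = √(23648.2884 + 276907.4884) = 548.23 m
  2: √((2450.28)² + (1105.85)²) = √(6003872.0784 + 1222904.2225) = 2688.27 m
  3: √((2268.22)² + (1592.32)²) = √(5144821.9684 + 2535482.9824) = 2771.34 m
  4: √((2226.46)² + (879.64)²) = √(4957124.1316 + 773766.5296) = 2393.93 m
  5: √((679.17)² + (999.11)²) = √(461271.8889 + 998220.7921) = 1208.09 m
  → nearest: 1 (548.23 m)
R at (883.54, -1101.94):
  1: √((-2048.95)² + (-963.58)²) = √(4198196.1025 + 928486.4164) = 2264.22 m
  2: √((247.55)² + (668.49)²) = √(61281.0025 + 446878.8801) = 712.85 m
  3: √((65.49)² + (1154.96)²) = √(4288.9401 + 1333932.6016) = 1156.82 m
  4: √((23.73)² + (442.28)²) = √(563.1129 + 195611.5984) = 442.92 m
  5: √((-1523.56)² + (561.75)²) = √(2321235.0736 + 315563.0625) = 1623.82 m
  → nearest: 4 (442.92 m)
S at (1238.68, -1236.53):
  1: √((-2404.09)² + (-828.99)²) = √(5779648.7281 + 687224.4201) = 2543.00 m
  2: √((-107.59)² + (803.08)²) = √(11575.6081 + 644937.4864) = 810.25 m
  3: √((-289.65)² + (1289.55)²) = √(83897.1225 + 1662939.2025) = 1321.68 m
  4: √((-331.41)² + (576.87)²) = √(109832.5881 + 332778.9969) = 665.29 m
  5: √((-1878.70)² + (696.34)²) = √(3529513.6900 + 484889.3956) = 2003.60 m
  → nearest: 4 (665.29 m)

P→5; Q→1; R→4; S→4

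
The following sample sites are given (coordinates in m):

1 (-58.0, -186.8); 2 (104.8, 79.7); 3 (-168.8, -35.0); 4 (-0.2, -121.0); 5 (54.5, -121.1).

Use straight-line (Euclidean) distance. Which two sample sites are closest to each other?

Pairwise distances:
1–2: 312.3 m
1–3: 187.9 m
1–4: 87.6 m
1–5: 130.3 m
2–3: 296.7 m
2–4: 226.5 m
2–5: 207.0 m
3–4: 189.3 m
3–5: 239.3 m
4–5: 54.7 m
Closest pair: 4–5 at 54.7 m.

4 and 5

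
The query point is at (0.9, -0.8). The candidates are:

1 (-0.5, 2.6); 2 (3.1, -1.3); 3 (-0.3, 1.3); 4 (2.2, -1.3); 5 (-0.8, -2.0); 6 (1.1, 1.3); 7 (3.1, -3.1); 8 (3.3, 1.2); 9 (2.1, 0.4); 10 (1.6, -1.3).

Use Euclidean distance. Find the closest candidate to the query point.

Distances from (0.9, -0.8):
1: 3.68
2: 2.26
3: 2.42
4: 1.39
5: 2.08
6: 2.11
7: 3.18
8: 3.12
9: 1.70
10: 0.86
Minimum: 10 at 0.86.

10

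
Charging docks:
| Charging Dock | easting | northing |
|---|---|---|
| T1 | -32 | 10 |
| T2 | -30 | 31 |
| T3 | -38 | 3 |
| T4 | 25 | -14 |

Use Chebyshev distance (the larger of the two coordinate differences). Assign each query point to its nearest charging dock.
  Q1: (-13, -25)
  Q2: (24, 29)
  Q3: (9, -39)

Q1 at (-13, -25):
  T1: max(|-19|, |35|) = 35
  T2: max(|-17|, |56|) = 56
  T3: max(|-25|, |28|) = 28
  T4: max(|38|, |11|) = 38
  → nearest: T3 (28)
Q2 at (24, 29):
  T1: max(|-56|, |-19|) = 56
  T2: max(|-54|, |2|) = 54
  T3: max(|-62|, |-26|) = 62
  T4: max(|1|, |-43|) = 43
  → nearest: T4 (43)
Q3 at (9, -39):
  T1: max(|-41|, |49|) = 49
  T2: max(|-39|, |70|) = 70
  T3: max(|-47|, |42|) = 47
  T4: max(|16|, |25|) = 25
  → nearest: T4 (25)

Q1→T3; Q2→T4; Q3→T4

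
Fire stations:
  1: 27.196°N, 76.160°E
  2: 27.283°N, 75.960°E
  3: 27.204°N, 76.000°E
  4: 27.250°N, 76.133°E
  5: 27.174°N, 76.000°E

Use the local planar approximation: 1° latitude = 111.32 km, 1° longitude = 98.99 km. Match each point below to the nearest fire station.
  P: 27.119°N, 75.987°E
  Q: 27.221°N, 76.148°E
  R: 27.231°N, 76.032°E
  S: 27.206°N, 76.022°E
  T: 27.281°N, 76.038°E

P→5; Q→1; R→3; S→3; T→2

P at 27.119°N, 75.987°E:
  1: 19.151 km
  2: 18.451 km
  3: 9.549 km
  4: 20.531 km
  5: 6.256 km
  → nearest: 5 (6.256 km)
Q at 27.221°N, 76.148°E:
  1: 3.026 km
  2: 19.849 km
  3: 14.772 km
  4: 3.553 km
  5: 15.557 km
  → nearest: 1 (3.026 km)
R at 27.231°N, 76.032°E:
  1: 13.256 km
  2: 9.182 km
  3: 4.367 km
  4: 10.219 km
  5: 7.092 km
  → nearest: 3 (4.367 km)
S at 27.206°N, 76.022°E:
  1: 13.706 km
  2: 10.542 km
  3: 2.189 km
  4: 12.030 km
  5: 4.175 km
  → nearest: 3 (2.189 km)
T at 27.281°N, 76.038°E:
  1: 15.342 km
  2: 7.724 km
  3: 9.361 km
  4: 10.017 km
  5: 12.491 km
  → nearest: 2 (7.724 km)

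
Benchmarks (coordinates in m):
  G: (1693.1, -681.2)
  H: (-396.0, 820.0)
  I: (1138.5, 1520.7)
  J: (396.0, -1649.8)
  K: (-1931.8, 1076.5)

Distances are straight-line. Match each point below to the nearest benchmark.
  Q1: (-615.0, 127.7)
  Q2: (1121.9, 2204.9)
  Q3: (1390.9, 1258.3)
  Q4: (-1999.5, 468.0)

Q1 at (-615.0, 127.7):
  G: √((2308.1)² + (-808.9)²) = √(5327325.610 + 654319.210) = 2445.7 m
  H: √((219.0)² + (692.3)²) = √(47961.000 + 479279.290) = 726.1 m
  I: √((1753.5)² + (1393.0)²) = √(3074762.250 + 1940449.000) = 2239.5 m
  J: √((1011.0)² + (-1777.5)²) = √(1022121.000 + 3159506.250) = 2044.9 m
  K: √((-1316.8)² + (948.8)²) = √(1733962.240 + 900221.440) = 1623.0 m
  → nearest: H (726.1 m)
Q2 at (1121.9, 2204.9):
  G: √((571.2)² + (-2886.1)²) = √(326269.440 + 8329573.210) = 2942.1 m
  H: √((-1517.9)² + (-1384.9)²) = √(2304020.410 + 1917948.010) = 2054.7 m
  I: √((16.6)² + (-684.2)²) = √(275.560 + 468129.640) = 684.4 m
  J: √((-725.9)² + (-3854.7)²) = √(526930.810 + 14858712.090) = 3922.5 m
  K: √((-3053.7)² + (-1128.4)²) = √(9325083.690 + 1273286.560) = 3255.5 m
  → nearest: I (684.4 m)
Q3 at (1390.9, 1258.3):
  G: √((302.2)² + (-1939.5)²) = √(91324.840 + 3761660.250) = 1962.9 m
  H: √((-1786.9)² + (-438.3)²) = √(3193011.610 + 192106.890) = 1839.9 m
  I: √((-252.4)² + (262.4)²) = √(63705.760 + 68853.760) = 364.1 m
  J: √((-994.9)² + (-2908.1)²) = √(989826.010 + 8457045.610) = 3073.6 m
  K: √((-3322.7)² + (-181.8)²) = √(11040335.290 + 33051.240) = 3327.7 m
  → nearest: I (364.1 m)
Q4 at (-1999.5, 468.0):
  G: √((3692.6)² + (-1149.2)²) = √(13635294.760 + 1320660.640) = 3867.3 m
  H: √((1603.5)² + (352.0)²) = √(2571212.250 + 123904.000) = 1641.7 m
  I: √((3138.0)² + (1052.7)²) = √(9847044.000 + 1108177.290) = 3309.9 m
  J: √((2395.5)² + (-2117.8)²) = √(5738420.250 + 4485076.840) = 3197.4 m
  K: √((67.7)² + (608.5)²) = √(4583.290 + 370272.250) = 612.3 m
  → nearest: K (612.3 m)

Q1→H; Q2→I; Q3→I; Q4→K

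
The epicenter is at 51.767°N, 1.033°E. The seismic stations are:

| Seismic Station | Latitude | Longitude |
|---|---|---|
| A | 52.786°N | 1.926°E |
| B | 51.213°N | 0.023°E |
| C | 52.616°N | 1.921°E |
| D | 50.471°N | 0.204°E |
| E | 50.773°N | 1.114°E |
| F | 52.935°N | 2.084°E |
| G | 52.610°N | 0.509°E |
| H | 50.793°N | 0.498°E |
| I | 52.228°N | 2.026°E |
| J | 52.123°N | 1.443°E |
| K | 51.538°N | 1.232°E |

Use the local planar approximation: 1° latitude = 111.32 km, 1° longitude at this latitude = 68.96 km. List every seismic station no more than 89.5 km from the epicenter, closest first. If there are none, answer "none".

Distances from 51.767°N, 1.033°E:
A: 129.073 km
B: 93.029 km
C: 112.615 km
D: 155.184 km
E: 110.793 km
F: 148.858 km
G: 100.559 km
H: 114.531 km
I: 85.573 km
J: 48.682 km
K: 28.951 km
Threshold 89.5 km: K (28.951 km), J (48.682 km), I (85.573 km) are within range.

K, J, I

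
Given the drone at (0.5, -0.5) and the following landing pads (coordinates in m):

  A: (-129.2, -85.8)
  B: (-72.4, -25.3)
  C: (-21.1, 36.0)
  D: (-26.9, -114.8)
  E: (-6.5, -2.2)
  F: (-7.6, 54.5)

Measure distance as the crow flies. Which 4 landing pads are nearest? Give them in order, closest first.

E, C, F, B

Distances from (0.5, -0.5):
A: √((-129.7)² + (-85.3)²) = √(16822.090 + 7276.090) = 155.2 m
B: √((-72.9)² + (-24.8)²) = √(5314.410 + 615.040) = 77.0 m
C: √((-21.6)² + (36.5)²) = √(466.560 + 1332.250) = 42.4 m
D: √((-27.4)² + (-114.3)²) = √(750.760 + 13064.490) = 117.5 m
E: √((-7.0)² + (-1.7)²) = √(49.000 + 2.890) = 7.2 m
F: √((-8.1)² + (55.0)²) = √(65.610 + 3025.000) = 55.6 m
Sorted: E (7.2 m) < C (42.4 m) < F (55.6 m) < B (77.0 m) < D (117.5 m) < A (155.2 m)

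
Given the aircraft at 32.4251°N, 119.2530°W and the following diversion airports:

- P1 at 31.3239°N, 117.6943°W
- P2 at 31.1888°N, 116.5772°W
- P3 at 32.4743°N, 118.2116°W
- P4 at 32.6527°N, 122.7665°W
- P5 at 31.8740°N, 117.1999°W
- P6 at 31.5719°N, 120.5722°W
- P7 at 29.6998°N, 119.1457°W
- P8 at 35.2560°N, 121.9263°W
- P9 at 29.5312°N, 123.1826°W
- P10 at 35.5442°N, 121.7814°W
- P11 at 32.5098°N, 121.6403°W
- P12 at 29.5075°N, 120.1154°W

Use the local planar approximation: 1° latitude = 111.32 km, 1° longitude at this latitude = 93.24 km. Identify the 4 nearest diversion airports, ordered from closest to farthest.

P3, P6, P1, P5

Distances from 32.4251°N, 119.2530°W:
P1: √((-1.1012·111.32)² + (1.5587·93.24)²) = √(15027.225405 + 21121.735534) = 190.1288 km
P2: √((-1.2363·111.32)² + (2.6758·93.24)²) = √(18940.617504 + 62246.054479) = 284.9327 km
P3: √((0.0492·111.32)² + (1.0414·93.24)²) = √(29.996916 + 9428.436411) = 97.2545 km
P4: √((0.2276·111.32)² + (-3.5135·93.24)²) = √(641.934786 + 107320.934450) = 328.5770 km
P5: √((-0.5511·111.32)² + (2.0531·93.24)²) = √(3763.632563 + 36645.844607) = 201.0211 km
P6: √((-0.8532·111.32)² + (-1.3192·93.24)²) = √(9020.863034 + 15129.543173) = 155.4040 km
P7: √((-2.7253·111.32)² + (0.1073·93.24)²) = √(92039.664677 + 100.093062) = 303.5453 km
P8: √((2.8309·111.32)² + (-2.6733·93.24)²) = √(99310.564878 + 62129.795834) = 401.7964 km
P9: √((-2.8939·111.32)² + (-3.9296·93.24)²) = √(103779.944698 + 134245.958468) = 487.8790 km
P10: √((3.1191·111.32)² + (-2.5284·93.24)²) = √(120560.486744 + 55577.127048) = 419.6875 km
P11: √((0.0847·111.32)² + (-2.3873·93.24)²) = √(88.902345 + 49547.132577) = 222.7915 km
P12: √((-2.9176·111.32)² + (-0.8624·93.24)²) = √(105486.746070 + 6465.796404) = 334.5931 km
Sorted: P3 (97.2545 km) < P6 (155.4040 km) < P1 (190.1288 km) < P5 (201.0211 km) < P11 (222.7915 km) < P2 (284.9327 km) < …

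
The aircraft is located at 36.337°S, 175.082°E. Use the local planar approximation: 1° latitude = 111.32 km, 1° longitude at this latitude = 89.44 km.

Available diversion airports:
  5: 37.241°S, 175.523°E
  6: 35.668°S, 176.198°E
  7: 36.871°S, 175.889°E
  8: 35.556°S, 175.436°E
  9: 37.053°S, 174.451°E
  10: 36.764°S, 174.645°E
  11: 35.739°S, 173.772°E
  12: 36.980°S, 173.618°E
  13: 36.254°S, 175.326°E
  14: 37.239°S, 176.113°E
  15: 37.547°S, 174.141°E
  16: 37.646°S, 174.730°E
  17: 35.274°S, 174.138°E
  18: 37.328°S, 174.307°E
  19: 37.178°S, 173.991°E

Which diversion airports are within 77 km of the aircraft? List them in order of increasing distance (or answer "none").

Distances from 36.337°S, 175.082°E:
5: 108.087 km
6: 124.536 km
7: 93.506 km
8: 92.527 km
9: 97.663 km
10: 61.539 km
11: 134.757 km
12: 149.227 km
13: 23.699 km
14: 136.329 km
15: 158.829 km
16: 149.080 km
17: 145.366 km
18: 130.287 km
19: 135.227 km
Threshold 77 km: 13 (23.699 km), 10 (61.539 km) are within range.

13, 10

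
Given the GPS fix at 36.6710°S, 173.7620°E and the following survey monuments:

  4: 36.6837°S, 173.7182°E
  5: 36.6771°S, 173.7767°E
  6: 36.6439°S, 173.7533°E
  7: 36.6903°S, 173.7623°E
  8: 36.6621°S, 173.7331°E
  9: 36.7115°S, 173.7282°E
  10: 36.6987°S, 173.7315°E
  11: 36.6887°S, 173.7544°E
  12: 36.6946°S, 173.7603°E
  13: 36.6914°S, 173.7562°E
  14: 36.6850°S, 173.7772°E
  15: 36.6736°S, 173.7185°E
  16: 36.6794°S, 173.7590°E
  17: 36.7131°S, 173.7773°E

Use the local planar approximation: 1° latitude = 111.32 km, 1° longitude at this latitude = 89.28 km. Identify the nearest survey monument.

Distances from 36.6710°S, 173.7620°E:
4: 4.1582 km
5: 1.4777 km
6: 3.1152 km
7: 2.1486 km
8: 2.7639 km
9: 5.4252 km
10: 4.1138 km
11: 2.0839 km
12: 2.6315 km
13: 2.3292 km
14: 2.0665 km
15: 3.8945 km
16: 0.9727 km
17: 4.8816 km
Minimum: 16 at 0.9727 km.

16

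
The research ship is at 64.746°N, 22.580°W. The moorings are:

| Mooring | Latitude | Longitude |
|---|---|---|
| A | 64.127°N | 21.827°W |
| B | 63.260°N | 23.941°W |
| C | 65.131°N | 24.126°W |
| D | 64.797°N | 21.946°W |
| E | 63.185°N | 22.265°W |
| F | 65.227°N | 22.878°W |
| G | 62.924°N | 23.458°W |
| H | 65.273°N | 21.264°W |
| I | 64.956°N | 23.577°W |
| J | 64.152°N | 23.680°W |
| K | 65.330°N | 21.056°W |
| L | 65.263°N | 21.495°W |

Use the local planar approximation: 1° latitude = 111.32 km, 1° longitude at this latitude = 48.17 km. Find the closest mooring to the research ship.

Distances from 64.746°N, 22.580°W:
A: √((-0.619·111.32)² + (0.753·48.17)²) = √(4748.18567 + 1315.65871) = 77.871 km
B: √((-1.486·111.32)² + (-1.361·48.17)²) = √(27364.27928 + 4298.03099) = 177.939 km
C: √((0.385·111.32)² + (-1.546·48.17)²) = √(1836.82531 + 5545.90303) = 85.923 km
D: √((0.051·111.32)² + (0.634·48.17)²) = √(32.23196 + 932.67816) = 31.063 km
E: √((-1.561·111.32)² + (0.315·48.17)²) = √(30196.19362 + 230.23662) = 174.432 km
F: √((0.481·111.32)² + (-0.298·48.17)²) = √(2867.05846 + 206.05626) = 55.436 km
G: √((-1.822·111.32)² + (-0.878·48.17)²) = √(41137.99685 + 1788.71984) = 207.188 km
H: √((0.527·111.32)² + (1.316·48.17)²) = √(3441.65732 + 4018.51016) = 86.372 km
I: √((0.210·111.32)² + (-0.997·48.17)²) = √(546.49348 + 2306.44769) = 53.413 km
J: √((-0.594·111.32)² + (-1.100·48.17)²) = √(4372.39396 + 2807.62217) = 84.735 km
K: √((0.584·111.32)² + (1.524·48.17)²) = √(4226.41452 + 5389.18667) = 98.059 km
L: √((0.517·111.32)² + (1.085·48.17)²) = √(3312.28335 + 2731.57273) = 77.742 km
Minimum: D at 31.063 km.

D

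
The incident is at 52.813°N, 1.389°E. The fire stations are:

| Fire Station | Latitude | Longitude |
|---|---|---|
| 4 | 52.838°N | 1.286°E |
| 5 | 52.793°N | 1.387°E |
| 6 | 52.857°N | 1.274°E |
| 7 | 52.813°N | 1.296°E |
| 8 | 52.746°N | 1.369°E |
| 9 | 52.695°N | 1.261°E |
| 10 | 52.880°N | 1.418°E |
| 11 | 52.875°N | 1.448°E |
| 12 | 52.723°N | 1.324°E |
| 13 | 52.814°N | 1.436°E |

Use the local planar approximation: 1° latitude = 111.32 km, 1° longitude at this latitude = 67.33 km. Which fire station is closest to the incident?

5

Distances from 52.813°N, 1.389°E:
4: √((0.025·111.32)² + (-0.103·67.33)²) = √(7.74509 + 48.09409) = 7.473 km
5: √((-0.020·111.32)² + (-0.002·67.33)²) = √(4.95686 + 0.01813) = 2.230 km
6: √((0.044·111.32)² + (-0.115·67.33)²) = √(23.99119 + 59.95327) = 9.162 km
7: √((0.000·111.32)² + (-0.093·67.33)²) = √(0.00000 + 39.20876) = 6.262 km
8: √((-0.067·111.32)² + (-0.020·67.33)²) = √(55.62833 + 1.81333) = 7.579 km
9: √((-0.118·111.32)² + (-0.128·67.33)²) = √(172.54819 + 74.27406) = 15.711 km
10: √((0.067·111.32)² + (0.029·67.33)²) = √(55.62833 + 3.81253) = 7.710 km
11: √((0.062·111.32)² + (0.059·67.33)²) = √(47.63540 + 15.78052) = 7.963 km
12: √((-0.090·111.32)² + (-0.065·67.33)²) = √(100.37635 + 19.15331) = 10.933 km
13: √((0.001·111.32)² + (0.047·67.33)²) = √(0.01239 + 10.01412) = 3.166 km
Minimum: 5 at 2.230 km.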